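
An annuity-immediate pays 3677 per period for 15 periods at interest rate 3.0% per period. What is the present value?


PV = PMT * (1 - (1+i)^(-n)) / i
= 3677 * (1 - (1+0.03)^(-15)) / 0.03
= 3677 * (1 - 0.641862) / 0.03
= 3677 * 11.937935
= 43895.7873


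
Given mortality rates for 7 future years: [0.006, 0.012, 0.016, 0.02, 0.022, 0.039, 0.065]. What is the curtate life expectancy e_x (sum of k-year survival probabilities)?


e_x = sum_{k=1}^{n} k_p_x
k_p_x values:
  1_p_x = 0.994
  2_p_x = 0.982072
  3_p_x = 0.966359
  4_p_x = 0.947032
  5_p_x = 0.926197
  6_p_x = 0.890075
  7_p_x = 0.83222
e_x = 6.538


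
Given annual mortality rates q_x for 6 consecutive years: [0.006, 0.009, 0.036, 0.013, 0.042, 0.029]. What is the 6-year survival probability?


p_k = 1 - q_k for each year
Survival = product of (1 - q_k)
= 0.994 * 0.991 * 0.964 * 0.987 * 0.958 * 0.971
= 0.8718


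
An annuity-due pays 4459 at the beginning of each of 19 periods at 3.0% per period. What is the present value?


PV_due = PMT * (1-(1+i)^(-n))/i * (1+i)
PV_immediate = 63869.8202
PV_due = 63869.8202 * 1.03
= 65785.9148


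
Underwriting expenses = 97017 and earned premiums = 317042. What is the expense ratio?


Expense ratio = expenses / premiums
= 97017 / 317042
= 0.306


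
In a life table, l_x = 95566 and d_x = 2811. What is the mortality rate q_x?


q_x = d_x / l_x
= 2811 / 95566
= 0.0294


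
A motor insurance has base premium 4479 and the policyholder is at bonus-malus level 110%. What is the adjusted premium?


adjusted = base * BM_level / 100
= 4479 * 110 / 100
= 4479 * 1.1
= 4926.9


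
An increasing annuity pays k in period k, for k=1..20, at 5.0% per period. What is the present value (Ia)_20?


(Ia)_n = sum_{k=1}^{n} k * v^k, v = 1/(1+i)
v = 0.952381
Sum computed term by term:
(Ia)_20 = 110.9506


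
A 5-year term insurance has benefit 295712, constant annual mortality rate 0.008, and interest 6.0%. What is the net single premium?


NSP = benefit * sum_{k=0}^{n-1} k_p_x * q * v^(k+1)
With constant q=0.008, v=0.943396
Sum = 0.033195
NSP = 295712 * 0.033195
= 9816.1675


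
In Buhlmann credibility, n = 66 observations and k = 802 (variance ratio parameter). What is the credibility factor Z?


Z = n / (n + k)
= 66 / (66 + 802)
= 66 / 868
= 0.076


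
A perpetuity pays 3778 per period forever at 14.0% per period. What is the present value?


PV = PMT / i
= 3778 / 0.14
= 26985.7143


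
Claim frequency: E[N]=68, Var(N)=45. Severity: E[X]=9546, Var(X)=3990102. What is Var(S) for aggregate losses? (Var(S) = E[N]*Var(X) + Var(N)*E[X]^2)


Var(S) = E[N]*Var(X) + Var(N)*E[X]^2
= 68*3990102 + 45*9546^2
= 271326936 + 4100675220
= 4.3720e+09


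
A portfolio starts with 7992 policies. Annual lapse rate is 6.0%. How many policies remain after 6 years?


remaining = initial * (1 - lapse)^years
= 7992 * (1 - 0.06)^6
= 7992 * 0.68987
= 5513.4393


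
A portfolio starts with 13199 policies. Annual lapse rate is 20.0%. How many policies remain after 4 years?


remaining = initial * (1 - lapse)^years
= 13199 * (1 - 0.2)^4
= 13199 * 0.4096
= 5406.3104


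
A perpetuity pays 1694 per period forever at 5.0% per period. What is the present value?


PV = PMT / i
= 1694 / 0.05
= 33880.0


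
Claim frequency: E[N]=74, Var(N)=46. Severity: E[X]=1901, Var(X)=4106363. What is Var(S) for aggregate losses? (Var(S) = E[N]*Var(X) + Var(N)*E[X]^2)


Var(S) = E[N]*Var(X) + Var(N)*E[X]^2
= 74*4106363 + 46*1901^2
= 303870862 + 166234846
= 4.7011e+08


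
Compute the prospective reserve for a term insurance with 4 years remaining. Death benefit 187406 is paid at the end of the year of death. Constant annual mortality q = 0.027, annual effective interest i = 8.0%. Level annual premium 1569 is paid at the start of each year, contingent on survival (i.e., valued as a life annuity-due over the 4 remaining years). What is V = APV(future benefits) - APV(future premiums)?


v = 1/(1+i) = 0.925926
APV(future benefits) per unit = sum_{k=0}^{3} k_p_x * q * v^(k+1) = 0.086096
APV(future benefits) = 187406 * 0.086096 = 16134.934
Life annuity-due factor ä_{x:4} = sum_{k=0}^{3} k_p_x * v^k = 3.443846
APV(future premiums) = 1569 * 3.443846 = 5403.394
V = 16134.934 - 5403.394
= 10731.54


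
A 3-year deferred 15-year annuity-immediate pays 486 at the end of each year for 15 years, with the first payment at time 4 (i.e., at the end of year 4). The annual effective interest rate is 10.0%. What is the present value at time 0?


PV at time 3 of the 15-year annuity-immediate:
a_n = 486 * (1-(1+0.1)^(-15))/0.1 = 3696.5546
Discount back 3 years to time 0:
PV = 3696.5546 * (1+0.1)^(-3)
= 3696.5546 * 0.751315
= 2777.2762


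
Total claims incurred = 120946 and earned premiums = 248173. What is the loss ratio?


Loss ratio = claims / premiums
= 120946 / 248173
= 0.4873


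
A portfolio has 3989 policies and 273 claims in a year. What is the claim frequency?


frequency = claims / policies
= 273 / 3989
= 0.0684


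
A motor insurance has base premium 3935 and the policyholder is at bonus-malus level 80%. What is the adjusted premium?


adjusted = base * BM_level / 100
= 3935 * 80 / 100
= 3935 * 0.8
= 3148.0


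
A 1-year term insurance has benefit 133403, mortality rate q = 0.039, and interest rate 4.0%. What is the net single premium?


NSP = benefit * q * v
v = 1/(1+i) = 0.961538
NSP = 133403 * 0.039 * 0.961538
= 5002.6125


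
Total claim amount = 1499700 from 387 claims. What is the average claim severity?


severity = total / number
= 1499700 / 387
= 3875.1938


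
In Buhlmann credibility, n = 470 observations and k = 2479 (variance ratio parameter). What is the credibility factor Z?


Z = n / (n + k)
= 470 / (470 + 2479)
= 470 / 2949
= 0.1594


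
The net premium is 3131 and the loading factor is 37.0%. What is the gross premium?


Gross = net * (1 + loading)
= 3131 * (1 + 0.37)
= 3131 * 1.37
= 4289.47


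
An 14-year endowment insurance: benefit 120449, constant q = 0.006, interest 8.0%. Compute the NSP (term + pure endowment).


Term component = 5773.5576
Pure endowment = 14_p_x * v^14 * benefit = 0.919199 * 0.340461 * 120449 = 37694.675
NSP = 43468.2326


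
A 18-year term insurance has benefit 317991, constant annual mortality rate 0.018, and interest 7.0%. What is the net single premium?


NSP = benefit * sum_{k=0}^{n-1} k_p_x * q * v^(k+1)
With constant q=0.018, v=0.934579
Sum = 0.160905
NSP = 317991 * 0.160905
= 51166.3626


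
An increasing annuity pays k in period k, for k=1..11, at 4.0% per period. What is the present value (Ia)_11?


(Ia)_n = sum_{k=1}^{n} k * v^k, v = 1/(1+i)
v = 0.961538
Sum computed term by term:
(Ia)_11 = 49.1376


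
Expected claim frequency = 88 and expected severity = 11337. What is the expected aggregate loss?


E[S] = E[N] * E[X]
= 88 * 11337
= 997656


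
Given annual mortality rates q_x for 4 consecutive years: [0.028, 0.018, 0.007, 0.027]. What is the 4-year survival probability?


p_k = 1 - q_k for each year
Survival = product of (1 - q_k)
= 0.972 * 0.982 * 0.993 * 0.973
= 0.9222


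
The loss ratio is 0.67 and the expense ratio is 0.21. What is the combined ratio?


Combined ratio = loss ratio + expense ratio
= 0.67 + 0.21
= 0.88


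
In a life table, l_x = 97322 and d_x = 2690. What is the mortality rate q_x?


q_x = d_x / l_x
= 2690 / 97322
= 0.0276


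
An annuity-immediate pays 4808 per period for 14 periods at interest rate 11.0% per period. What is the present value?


PV = PMT * (1 - (1+i)^(-n)) / i
= 4808 * (1 - (1+0.11)^(-14)) / 0.11
= 4808 * (1 - 0.231995) / 0.11
= 4808 * 6.981865
= 33568.808


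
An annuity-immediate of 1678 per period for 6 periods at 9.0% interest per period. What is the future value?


FV = PMT * ((1+i)^n - 1) / i
= 1678 * ((1.09)^6 - 1) / 0.09
= 1678 * (1.6771 - 1) / 0.09
= 12624.1554


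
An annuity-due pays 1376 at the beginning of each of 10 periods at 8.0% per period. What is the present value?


PV_due = PMT * (1-(1+i)^(-n))/i * (1+i)
PV_immediate = 9233.072
PV_due = 9233.072 * 1.08
= 9971.7178


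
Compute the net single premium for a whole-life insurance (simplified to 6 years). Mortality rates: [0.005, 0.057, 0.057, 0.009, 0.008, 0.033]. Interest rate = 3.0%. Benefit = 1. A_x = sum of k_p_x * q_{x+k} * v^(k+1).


v = 0.970874
Year 0: k_p_x=1.0, q=0.005, term=0.004854
Year 1: k_p_x=0.995, q=0.057, term=0.053459
Year 2: k_p_x=0.938285, q=0.057, term=0.048944
Year 3: k_p_x=0.884803, q=0.009, term=0.007075
Year 4: k_p_x=0.87684, q=0.008, term=0.006051
Year 5: k_p_x=0.869825, q=0.033, term=0.024039
A_x = 0.1444


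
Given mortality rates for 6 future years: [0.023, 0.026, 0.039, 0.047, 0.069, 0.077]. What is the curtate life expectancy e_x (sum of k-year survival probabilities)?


e_x = sum_{k=1}^{n} k_p_x
k_p_x values:
  1_p_x = 0.977
  2_p_x = 0.951598
  3_p_x = 0.914486
  4_p_x = 0.871505
  5_p_x = 0.811371
  6_p_x = 0.748895
e_x = 5.2749


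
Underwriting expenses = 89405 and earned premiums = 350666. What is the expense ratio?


Expense ratio = expenses / premiums
= 89405 / 350666
= 0.255


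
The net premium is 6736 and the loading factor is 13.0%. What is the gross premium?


Gross = net * (1 + loading)
= 6736 * (1 + 0.13)
= 6736 * 1.13
= 7611.68


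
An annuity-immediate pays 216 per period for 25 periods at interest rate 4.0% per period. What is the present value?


PV = PMT * (1 - (1+i)^(-n)) / i
= 216 * (1 - (1+0.04)^(-25)) / 0.04
= 216 * (1 - 0.375117) / 0.04
= 216 * 15.62208
= 3374.3693


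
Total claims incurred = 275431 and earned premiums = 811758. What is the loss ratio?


Loss ratio = claims / premiums
= 275431 / 811758
= 0.3393


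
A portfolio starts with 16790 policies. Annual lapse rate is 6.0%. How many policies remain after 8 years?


remaining = initial * (1 - lapse)^years
= 16790 * (1 - 0.06)^8
= 16790 * 0.609569
= 10234.6625


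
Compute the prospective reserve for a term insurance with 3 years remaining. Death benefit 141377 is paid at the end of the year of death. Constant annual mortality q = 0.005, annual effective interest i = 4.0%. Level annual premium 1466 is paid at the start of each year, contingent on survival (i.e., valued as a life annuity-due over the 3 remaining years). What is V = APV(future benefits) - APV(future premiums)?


v = 1/(1+i) = 0.961538
APV(future benefits) per unit = sum_{k=0}^{2} k_p_x * q * v^(k+1) = 0.013808
APV(future benefits) = 141377 * 0.013808 = 1952.134
Life annuity-due factor ä_{x:3} = sum_{k=0}^{2} k_p_x * v^k = 2.872065
APV(future premiums) = 1466 * 2.872065 = 4210.4466
V = 1952.134 - 4210.4466
= -2258.3126


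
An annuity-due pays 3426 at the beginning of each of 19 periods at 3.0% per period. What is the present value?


PV_due = PMT * (1-(1+i)^(-n))/i * (1+i)
PV_immediate = 49073.3357
PV_due = 49073.3357 * 1.03
= 50545.5358


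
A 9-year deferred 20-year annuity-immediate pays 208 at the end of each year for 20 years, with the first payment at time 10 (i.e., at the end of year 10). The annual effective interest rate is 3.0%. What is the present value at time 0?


PV at time 9 of the 20-year annuity-immediate:
a_n = 208 * (1-(1+0.03)^(-20))/0.03 = 3094.5148
Discount back 9 years to time 0:
PV = 3094.5148 * (1+0.03)^(-9)
= 3094.5148 * 0.766417
= 2371.6879


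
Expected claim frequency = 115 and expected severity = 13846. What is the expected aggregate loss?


E[S] = E[N] * E[X]
= 115 * 13846
= 1.5923e+06


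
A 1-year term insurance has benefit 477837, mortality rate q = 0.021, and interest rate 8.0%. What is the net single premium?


NSP = benefit * q * v
v = 1/(1+i) = 0.925926
NSP = 477837 * 0.021 * 0.925926
= 9291.275


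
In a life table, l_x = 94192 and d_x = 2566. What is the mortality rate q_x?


q_x = d_x / l_x
= 2566 / 94192
= 0.0272


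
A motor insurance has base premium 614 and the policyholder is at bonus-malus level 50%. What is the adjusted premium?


adjusted = base * BM_level / 100
= 614 * 50 / 100
= 614 * 0.5
= 307.0


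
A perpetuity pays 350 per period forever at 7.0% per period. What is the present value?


PV = PMT / i
= 350 / 0.07
= 5000.0


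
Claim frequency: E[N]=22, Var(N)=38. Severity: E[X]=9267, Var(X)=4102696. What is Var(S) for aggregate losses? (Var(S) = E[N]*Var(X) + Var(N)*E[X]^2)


Var(S) = E[N]*Var(X) + Var(N)*E[X]^2
= 22*4102696 + 38*9267^2
= 90259312 + 3263336982
= 3.3536e+09


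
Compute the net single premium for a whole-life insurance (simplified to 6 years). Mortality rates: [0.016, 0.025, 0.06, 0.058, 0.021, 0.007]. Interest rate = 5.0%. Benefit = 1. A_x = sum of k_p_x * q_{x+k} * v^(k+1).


v = 0.952381
Year 0: k_p_x=1.0, q=0.016, term=0.015238
Year 1: k_p_x=0.984, q=0.025, term=0.022313
Year 2: k_p_x=0.9594, q=0.06, term=0.049726
Year 3: k_p_x=0.901836, q=0.058, term=0.043033
Year 4: k_p_x=0.84953, q=0.021, term=0.013978
Year 5: k_p_x=0.831689, q=0.007, term=0.004344
A_x = 0.1486


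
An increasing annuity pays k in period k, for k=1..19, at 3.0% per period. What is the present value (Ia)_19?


(Ia)_n = sum_{k=1}^{n} k * v^k, v = 1/(1+i)
v = 0.970874
Sum computed term by term:
(Ia)_19 = 130.6026


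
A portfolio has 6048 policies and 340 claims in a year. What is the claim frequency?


frequency = claims / policies
= 340 / 6048
= 0.0562


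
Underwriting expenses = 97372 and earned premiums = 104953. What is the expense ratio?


Expense ratio = expenses / premiums
= 97372 / 104953
= 0.9278


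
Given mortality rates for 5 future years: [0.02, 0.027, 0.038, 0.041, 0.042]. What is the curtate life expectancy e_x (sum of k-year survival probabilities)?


e_x = sum_{k=1}^{n} k_p_x
k_p_x values:
  1_p_x = 0.98
  2_p_x = 0.95354
  3_p_x = 0.917305
  4_p_x = 0.879696
  5_p_x = 0.842749
e_x = 4.5733


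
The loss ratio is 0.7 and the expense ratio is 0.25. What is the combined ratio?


Combined ratio = loss ratio + expense ratio
= 0.7 + 0.25
= 0.95


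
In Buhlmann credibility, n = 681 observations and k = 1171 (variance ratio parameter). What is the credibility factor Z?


Z = n / (n + k)
= 681 / (681 + 1171)
= 681 / 1852
= 0.3677


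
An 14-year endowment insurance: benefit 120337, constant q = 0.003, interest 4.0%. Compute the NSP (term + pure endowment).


Term component = 3747.0553
Pure endowment = 14_p_x * v^14 * benefit = 0.958809 * 0.577475 * 120337 = 66629.2073
NSP = 70376.2626


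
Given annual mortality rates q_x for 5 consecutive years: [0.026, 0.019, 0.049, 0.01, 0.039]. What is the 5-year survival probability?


p_k = 1 - q_k for each year
Survival = product of (1 - q_k)
= 0.974 * 0.981 * 0.951 * 0.99 * 0.961
= 0.8645


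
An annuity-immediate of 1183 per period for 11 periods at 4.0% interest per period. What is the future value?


FV = PMT * ((1+i)^n - 1) / i
= 1183 * ((1.04)^11 - 1) / 0.04
= 1183 * (1.539454 - 1) / 0.04
= 15954.3537


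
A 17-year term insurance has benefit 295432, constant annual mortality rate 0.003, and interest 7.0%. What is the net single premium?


NSP = benefit * sum_{k=0}^{n-1} k_p_x * q * v^(k+1)
With constant q=0.003, v=0.934579
Sum = 0.028734
NSP = 295432 * 0.028734
= 8488.8844


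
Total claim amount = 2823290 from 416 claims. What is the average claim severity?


severity = total / number
= 2823290 / 416
= 6786.7548


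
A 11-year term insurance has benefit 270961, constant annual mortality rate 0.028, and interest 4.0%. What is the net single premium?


NSP = benefit * sum_{k=0}^{n-1} k_p_x * q * v^(k+1)
With constant q=0.028, v=0.961538
Sum = 0.216055
NSP = 270961 * 0.216055
= 58542.6087


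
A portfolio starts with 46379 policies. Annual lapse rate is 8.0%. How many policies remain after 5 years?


remaining = initial * (1 - lapse)^years
= 46379 * (1 - 0.08)^5
= 46379 * 0.659082
= 30567.542


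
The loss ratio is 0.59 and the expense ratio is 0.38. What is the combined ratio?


Combined ratio = loss ratio + expense ratio
= 0.59 + 0.38
= 0.97


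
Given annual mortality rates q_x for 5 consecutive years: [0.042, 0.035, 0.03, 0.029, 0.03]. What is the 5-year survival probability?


p_k = 1 - q_k for each year
Survival = product of (1 - q_k)
= 0.958 * 0.965 * 0.97 * 0.971 * 0.97
= 0.8446


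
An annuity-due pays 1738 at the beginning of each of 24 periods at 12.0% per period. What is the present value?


PV_due = PMT * (1-(1+i)^(-n))/i * (1+i)
PV_immediate = 13529.1409
PV_due = 13529.1409 * 1.12
= 15152.6378


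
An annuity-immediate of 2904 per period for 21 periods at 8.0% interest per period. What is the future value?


FV = PMT * ((1+i)^n - 1) / i
= 2904 * ((1.08)^21 - 1) / 0.08
= 2904 * (5.033834 - 1) / 0.08
= 146428.1639


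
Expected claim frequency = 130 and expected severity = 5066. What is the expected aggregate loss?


E[S] = E[N] * E[X]
= 130 * 5066
= 658580


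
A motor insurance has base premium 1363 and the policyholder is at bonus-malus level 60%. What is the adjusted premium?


adjusted = base * BM_level / 100
= 1363 * 60 / 100
= 1363 * 0.6
= 817.8


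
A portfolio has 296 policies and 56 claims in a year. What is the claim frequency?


frequency = claims / policies
= 56 / 296
= 0.1892


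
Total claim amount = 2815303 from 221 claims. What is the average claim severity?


severity = total / number
= 2815303 / 221
= 12738.9276


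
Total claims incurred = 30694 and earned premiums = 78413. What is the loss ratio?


Loss ratio = claims / premiums
= 30694 / 78413
= 0.3914


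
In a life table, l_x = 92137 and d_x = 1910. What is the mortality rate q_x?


q_x = d_x / l_x
= 1910 / 92137
= 0.0207


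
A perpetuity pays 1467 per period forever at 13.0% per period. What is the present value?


PV = PMT / i
= 1467 / 0.13
= 11284.6154


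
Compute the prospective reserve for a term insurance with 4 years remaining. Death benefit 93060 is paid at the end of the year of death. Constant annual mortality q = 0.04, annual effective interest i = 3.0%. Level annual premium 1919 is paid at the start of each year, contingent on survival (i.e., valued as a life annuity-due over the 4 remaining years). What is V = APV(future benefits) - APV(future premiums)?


v = 1/(1+i) = 0.970874
APV(future benefits) per unit = sum_{k=0}^{3} k_p_x * q * v^(k+1) = 0.140209
APV(future benefits) = 93060 * 0.140209 = 13047.8938
Life annuity-due factor ä_{x:4} = sum_{k=0}^{3} k_p_x * v^k = 3.610394
APV(future premiums) = 1919 * 3.610394 = 6928.3461
V = 13047.8938 - 6928.3461
= 6119.5477


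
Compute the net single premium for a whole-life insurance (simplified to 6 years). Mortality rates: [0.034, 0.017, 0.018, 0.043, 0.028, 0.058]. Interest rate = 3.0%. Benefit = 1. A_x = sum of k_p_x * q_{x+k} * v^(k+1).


v = 0.970874
Year 0: k_p_x=1.0, q=0.034, term=0.03301
Year 1: k_p_x=0.966, q=0.017, term=0.015479
Year 2: k_p_x=0.949578, q=0.018, term=0.015642
Year 3: k_p_x=0.932486, q=0.043, term=0.035626
Year 4: k_p_x=0.892389, q=0.028, term=0.021554
Year 5: k_p_x=0.867402, q=0.058, term=0.042133
A_x = 0.1634


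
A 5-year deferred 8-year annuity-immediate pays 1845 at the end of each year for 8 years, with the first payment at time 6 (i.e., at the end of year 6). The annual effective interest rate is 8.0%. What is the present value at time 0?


PV at time 5 of the 8-year annuity-immediate:
a_n = 1845 * (1-(1+0.08)^(-8))/0.08 = 10602.5489
Discount back 5 years to time 0:
PV = 10602.5489 * (1+0.08)^(-5)
= 10602.5489 * 0.680583
= 7215.9166


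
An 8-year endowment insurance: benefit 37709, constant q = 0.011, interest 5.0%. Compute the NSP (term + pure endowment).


Term component = 2587.2519
Pure endowment = 8_p_x * v^8 * benefit = 0.915314 * 0.676839 * 37709 = 23361.5124
NSP = 25948.7643


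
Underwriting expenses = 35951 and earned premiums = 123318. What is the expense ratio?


Expense ratio = expenses / premiums
= 35951 / 123318
= 0.2915


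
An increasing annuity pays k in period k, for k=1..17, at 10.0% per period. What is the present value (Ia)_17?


(Ia)_n = sum_{k=1}^{n} k * v^k, v = 1/(1+i)
v = 0.909091
Sum computed term by term:
(Ia)_17 = 54.6035


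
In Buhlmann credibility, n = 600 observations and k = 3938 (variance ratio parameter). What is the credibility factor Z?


Z = n / (n + k)
= 600 / (600 + 3938)
= 600 / 4538
= 0.1322


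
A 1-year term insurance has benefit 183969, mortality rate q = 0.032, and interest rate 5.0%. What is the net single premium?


NSP = benefit * q * v
v = 1/(1+i) = 0.952381
NSP = 183969 * 0.032 * 0.952381
= 5606.6743


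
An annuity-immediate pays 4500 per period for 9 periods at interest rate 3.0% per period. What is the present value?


PV = PMT * (1 - (1+i)^(-n)) / i
= 4500 * (1 - (1+0.03)^(-9)) / 0.03
= 4500 * (1 - 0.766417) / 0.03
= 4500 * 7.786109
= 35037.4901


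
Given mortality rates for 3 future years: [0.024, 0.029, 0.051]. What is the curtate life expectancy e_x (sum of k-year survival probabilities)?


e_x = sum_{k=1}^{n} k_p_x
k_p_x values:
  1_p_x = 0.976
  2_p_x = 0.947696
  3_p_x = 0.899364
e_x = 2.8231


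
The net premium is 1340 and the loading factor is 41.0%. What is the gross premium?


Gross = net * (1 + loading)
= 1340 * (1 + 0.41)
= 1340 * 1.41
= 1889.4


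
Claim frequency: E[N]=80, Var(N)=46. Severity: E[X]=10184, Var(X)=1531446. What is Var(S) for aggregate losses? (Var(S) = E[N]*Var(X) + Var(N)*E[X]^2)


Var(S) = E[N]*Var(X) + Var(N)*E[X]^2
= 80*1531446 + 46*10184^2
= 122515680 + 4770837376
= 4.8934e+09


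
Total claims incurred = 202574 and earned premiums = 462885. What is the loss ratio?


Loss ratio = claims / premiums
= 202574 / 462885
= 0.4376


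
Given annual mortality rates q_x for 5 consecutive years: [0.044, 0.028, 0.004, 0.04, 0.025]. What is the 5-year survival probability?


p_k = 1 - q_k for each year
Survival = product of (1 - q_k)
= 0.956 * 0.972 * 0.996 * 0.96 * 0.975
= 0.8663


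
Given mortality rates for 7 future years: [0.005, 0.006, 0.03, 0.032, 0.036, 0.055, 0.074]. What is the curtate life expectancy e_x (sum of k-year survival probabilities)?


e_x = sum_{k=1}^{n} k_p_x
k_p_x values:
  1_p_x = 0.995
  2_p_x = 0.98903
  3_p_x = 0.959359
  4_p_x = 0.92866
  5_p_x = 0.895228
  6_p_x = 0.84599
  7_p_x = 0.783387
e_x = 6.3967


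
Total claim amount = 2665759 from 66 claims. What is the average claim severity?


severity = total / number
= 2665759 / 66
= 40390.2879


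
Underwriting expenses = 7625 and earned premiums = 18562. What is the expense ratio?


Expense ratio = expenses / premiums
= 7625 / 18562
= 0.4108


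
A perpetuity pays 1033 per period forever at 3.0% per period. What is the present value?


PV = PMT / i
= 1033 / 0.03
= 34433.3333


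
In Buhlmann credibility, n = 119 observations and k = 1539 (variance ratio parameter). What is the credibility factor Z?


Z = n / (n + k)
= 119 / (119 + 1539)
= 119 / 1658
= 0.0718


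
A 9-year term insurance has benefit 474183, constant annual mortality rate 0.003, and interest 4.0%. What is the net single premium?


NSP = benefit * sum_{k=0}^{n-1} k_p_x * q * v^(k+1)
With constant q=0.003, v=0.961538
Sum = 0.022057
NSP = 474183 * 0.022057
= 10459.2768


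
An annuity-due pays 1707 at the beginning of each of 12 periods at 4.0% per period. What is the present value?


PV_due = PMT * (1-(1+i)^(-n))/i * (1+i)
PV_immediate = 16020.3209
PV_due = 16020.3209 * 1.04
= 16661.1337


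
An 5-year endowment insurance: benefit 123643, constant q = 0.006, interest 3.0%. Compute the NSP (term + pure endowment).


Term component = 3358.1603
Pure endowment = 5_p_x * v^5 * benefit = 0.970358 * 0.862609 * 123643 = 103494.0381
NSP = 106852.1984


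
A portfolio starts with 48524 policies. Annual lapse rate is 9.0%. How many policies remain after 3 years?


remaining = initial * (1 - lapse)^years
= 48524 * (1 - 0.09)^3
= 48524 * 0.753571
= 36566.2792


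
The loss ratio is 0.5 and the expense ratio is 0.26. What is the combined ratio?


Combined ratio = loss ratio + expense ratio
= 0.5 + 0.26
= 0.76


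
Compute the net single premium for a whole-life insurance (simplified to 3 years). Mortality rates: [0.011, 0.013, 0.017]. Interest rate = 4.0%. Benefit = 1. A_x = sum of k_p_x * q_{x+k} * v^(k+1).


v = 0.961538
Year 0: k_p_x=1.0, q=0.011, term=0.010577
Year 1: k_p_x=0.989, q=0.013, term=0.011887
Year 2: k_p_x=0.976143, q=0.017, term=0.014752
A_x = 0.0372


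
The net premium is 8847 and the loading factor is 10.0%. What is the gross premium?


Gross = net * (1 + loading)
= 8847 * (1 + 0.1)
= 8847 * 1.1
= 9731.7


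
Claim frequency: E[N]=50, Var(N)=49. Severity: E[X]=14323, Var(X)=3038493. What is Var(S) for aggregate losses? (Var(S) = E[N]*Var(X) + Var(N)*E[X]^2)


Var(S) = E[N]*Var(X) + Var(N)*E[X]^2
= 50*3038493 + 49*14323^2
= 151924650 + 10052268121
= 1.0204e+10


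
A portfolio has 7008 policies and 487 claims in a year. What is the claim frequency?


frequency = claims / policies
= 487 / 7008
= 0.0695


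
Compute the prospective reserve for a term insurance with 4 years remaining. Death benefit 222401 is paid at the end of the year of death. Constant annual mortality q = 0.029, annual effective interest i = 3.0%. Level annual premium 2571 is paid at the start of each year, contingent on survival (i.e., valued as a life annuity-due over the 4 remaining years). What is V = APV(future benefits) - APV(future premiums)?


v = 1/(1+i) = 0.970874
APV(future benefits) per unit = sum_{k=0}^{3} k_p_x * q * v^(k+1) = 0.103309
APV(future benefits) = 222401 * 0.103309 = 22976.0045
Life annuity-due factor ä_{x:4} = sum_{k=0}^{3} k_p_x * v^k = 3.669247
APV(future premiums) = 2571 * 3.669247 = 9433.6352
V = 22976.0045 - 9433.6352
= 13542.3694


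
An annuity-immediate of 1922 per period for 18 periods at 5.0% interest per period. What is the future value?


FV = PMT * ((1+i)^n - 1) / i
= 1922 * ((1.05)^18 - 1) / 0.05
= 1922 * (2.406619 - 1) / 0.05
= 54070.4433


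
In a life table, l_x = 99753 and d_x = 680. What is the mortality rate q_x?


q_x = d_x / l_x
= 680 / 99753
= 0.0068


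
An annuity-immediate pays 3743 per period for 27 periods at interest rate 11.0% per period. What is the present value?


PV = PMT * (1 - (1+i)^(-n)) / i
= 3743 * (1 - (1+0.11)^(-27)) / 0.11
= 3743 * (1 - 0.059742) / 0.11
= 3743 * 8.5478
= 31994.4163


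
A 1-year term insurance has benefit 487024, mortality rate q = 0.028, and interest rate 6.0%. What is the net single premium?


NSP = benefit * q * v
v = 1/(1+i) = 0.943396
NSP = 487024 * 0.028 * 0.943396
= 12864.7849


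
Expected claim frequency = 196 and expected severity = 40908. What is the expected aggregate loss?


E[S] = E[N] * E[X]
= 196 * 40908
= 8.0180e+06


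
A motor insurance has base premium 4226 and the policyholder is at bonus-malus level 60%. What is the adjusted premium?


adjusted = base * BM_level / 100
= 4226 * 60 / 100
= 4226 * 0.6
= 2535.6


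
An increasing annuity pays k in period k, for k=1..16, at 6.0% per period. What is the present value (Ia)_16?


(Ia)_n = sum_{k=1}^{n} k * v^k, v = 1/(1+i)
v = 0.943396
Sum computed term by term:
(Ia)_16 = 73.5651


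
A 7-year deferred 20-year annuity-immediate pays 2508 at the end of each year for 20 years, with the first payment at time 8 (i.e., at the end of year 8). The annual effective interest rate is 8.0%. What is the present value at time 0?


PV at time 7 of the 20-year annuity-immediate:
a_n = 2508 * (1-(1+0.08)^(-20))/0.08 = 24623.9137
Discount back 7 years to time 0:
PV = 24623.9137 * (1+0.08)^(-7)
= 24623.9137 * 0.58349
= 14367.8171


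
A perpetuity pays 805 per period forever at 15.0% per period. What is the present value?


PV = PMT / i
= 805 / 0.15
= 5366.6667


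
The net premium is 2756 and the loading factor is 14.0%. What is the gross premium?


Gross = net * (1 + loading)
= 2756 * (1 + 0.14)
= 2756 * 1.14
= 3141.84


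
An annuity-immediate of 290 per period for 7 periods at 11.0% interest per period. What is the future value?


FV = PMT * ((1+i)^n - 1) / i
= 290 * ((1.11)^7 - 1) / 0.11
= 290 * (2.07616 - 1) / 0.11
= 2837.1495


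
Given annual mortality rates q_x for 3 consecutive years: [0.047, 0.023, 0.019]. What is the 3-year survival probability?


p_k = 1 - q_k for each year
Survival = product of (1 - q_k)
= 0.953 * 0.977 * 0.981
= 0.9134


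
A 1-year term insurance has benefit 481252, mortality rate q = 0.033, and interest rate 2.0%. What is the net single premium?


NSP = benefit * q * v
v = 1/(1+i) = 0.980392
NSP = 481252 * 0.033 * 0.980392
= 15569.9176


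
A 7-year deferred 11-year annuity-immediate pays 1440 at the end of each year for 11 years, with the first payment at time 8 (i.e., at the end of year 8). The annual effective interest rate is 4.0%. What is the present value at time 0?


PV at time 7 of the 11-year annuity-immediate:
a_n = 1440 * (1-(1+0.04)^(-11))/0.04 = 12615.0865
Discount back 7 years to time 0:
PV = 12615.0865 * (1+0.04)^(-7)
= 12615.0865 * 0.759918
= 9586.4289


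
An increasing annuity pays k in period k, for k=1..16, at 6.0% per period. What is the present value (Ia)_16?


(Ia)_n = sum_{k=1}^{n} k * v^k, v = 1/(1+i)
v = 0.943396
Sum computed term by term:
(Ia)_16 = 73.5651


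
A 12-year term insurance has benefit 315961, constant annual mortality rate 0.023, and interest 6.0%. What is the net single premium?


NSP = benefit * sum_{k=0}^{n-1} k_p_x * q * v^(k+1)
With constant q=0.023, v=0.943396
Sum = 0.172945
NSP = 315961 * 0.172945
= 54643.9633


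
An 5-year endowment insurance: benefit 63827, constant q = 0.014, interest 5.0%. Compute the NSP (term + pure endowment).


Term component = 3767.0778
Pure endowment = 5_p_x * v^5 * benefit = 0.931933 * 0.783526 * 63827 = 46606.073
NSP = 50373.1508


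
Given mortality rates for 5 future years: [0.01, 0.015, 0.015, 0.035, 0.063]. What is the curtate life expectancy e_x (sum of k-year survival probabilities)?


e_x = sum_{k=1}^{n} k_p_x
k_p_x values:
  1_p_x = 0.99
  2_p_x = 0.97515
  3_p_x = 0.960523
  4_p_x = 0.926904
  5_p_x = 0.868509
e_x = 4.7211


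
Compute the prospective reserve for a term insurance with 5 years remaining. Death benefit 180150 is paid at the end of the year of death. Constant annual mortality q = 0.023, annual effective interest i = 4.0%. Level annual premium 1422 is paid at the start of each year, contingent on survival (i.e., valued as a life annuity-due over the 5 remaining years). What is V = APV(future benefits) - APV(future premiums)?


v = 1/(1+i) = 0.961538
APV(future benefits) per unit = sum_{k=0}^{4} k_p_x * q * v^(k+1) = 0.097967
APV(future benefits) = 180150 * 0.097967 = 17648.8198
Life annuity-due factor ä_{x:5} = sum_{k=0}^{4} k_p_x * v^k = 4.429828
APV(future premiums) = 1422 * 4.429828 = 6299.216
V = 17648.8198 - 6299.216
= 11349.6038


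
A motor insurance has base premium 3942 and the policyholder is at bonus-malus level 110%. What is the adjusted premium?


adjusted = base * BM_level / 100
= 3942 * 110 / 100
= 3942 * 1.1
= 4336.2


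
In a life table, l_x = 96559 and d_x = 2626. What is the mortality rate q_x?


q_x = d_x / l_x
= 2626 / 96559
= 0.0272


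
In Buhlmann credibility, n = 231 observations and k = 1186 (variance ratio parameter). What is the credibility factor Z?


Z = n / (n + k)
= 231 / (231 + 1186)
= 231 / 1417
= 0.163


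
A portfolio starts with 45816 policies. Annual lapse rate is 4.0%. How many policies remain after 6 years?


remaining = initial * (1 - lapse)^years
= 45816 * (1 - 0.04)^6
= 45816 * 0.782758
= 35862.8309


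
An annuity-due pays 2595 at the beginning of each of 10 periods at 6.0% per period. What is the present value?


PV_due = PMT * (1-(1+i)^(-n))/i * (1+i)
PV_immediate = 19099.4259
PV_due = 19099.4259 * 1.06
= 20245.3915


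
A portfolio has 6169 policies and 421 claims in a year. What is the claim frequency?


frequency = claims / policies
= 421 / 6169
= 0.0682


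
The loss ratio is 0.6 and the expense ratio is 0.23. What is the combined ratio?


Combined ratio = loss ratio + expense ratio
= 0.6 + 0.23
= 0.83


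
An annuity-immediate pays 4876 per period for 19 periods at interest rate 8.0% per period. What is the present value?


PV = PMT * (1 - (1+i)^(-n)) / i
= 4876 * (1 - (1+0.08)^(-19)) / 0.08
= 4876 * (1 - 0.231712) / 0.08
= 4876 * 9.603599
= 46827.1497


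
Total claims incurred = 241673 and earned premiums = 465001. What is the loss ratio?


Loss ratio = claims / premiums
= 241673 / 465001
= 0.5197


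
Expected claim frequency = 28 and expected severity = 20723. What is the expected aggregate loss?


E[S] = E[N] * E[X]
= 28 * 20723
= 580244


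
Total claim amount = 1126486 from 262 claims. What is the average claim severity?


severity = total / number
= 1126486 / 262
= 4299.5649


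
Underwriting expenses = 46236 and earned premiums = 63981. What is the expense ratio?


Expense ratio = expenses / premiums
= 46236 / 63981
= 0.7227


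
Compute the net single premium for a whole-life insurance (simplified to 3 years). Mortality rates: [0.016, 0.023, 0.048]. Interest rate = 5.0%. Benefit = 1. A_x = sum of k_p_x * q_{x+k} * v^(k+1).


v = 0.952381
Year 0: k_p_x=1.0, q=0.016, term=0.015238
Year 1: k_p_x=0.984, q=0.023, term=0.020528
Year 2: k_p_x=0.961368, q=0.048, term=0.039862
A_x = 0.0756


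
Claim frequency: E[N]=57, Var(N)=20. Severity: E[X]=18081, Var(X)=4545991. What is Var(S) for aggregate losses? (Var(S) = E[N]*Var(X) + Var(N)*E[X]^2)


Var(S) = E[N]*Var(X) + Var(N)*E[X]^2
= 57*4545991 + 20*18081^2
= 259121487 + 6538451220
= 6.7976e+09


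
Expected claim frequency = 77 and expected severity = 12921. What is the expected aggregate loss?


E[S] = E[N] * E[X]
= 77 * 12921
= 994917


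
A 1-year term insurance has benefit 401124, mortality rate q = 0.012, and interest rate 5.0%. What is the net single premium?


NSP = benefit * q * v
v = 1/(1+i) = 0.952381
NSP = 401124 * 0.012 * 0.952381
= 4584.2743


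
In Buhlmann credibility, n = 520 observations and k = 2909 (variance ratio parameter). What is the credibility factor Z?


Z = n / (n + k)
= 520 / (520 + 2909)
= 520 / 3429
= 0.1516


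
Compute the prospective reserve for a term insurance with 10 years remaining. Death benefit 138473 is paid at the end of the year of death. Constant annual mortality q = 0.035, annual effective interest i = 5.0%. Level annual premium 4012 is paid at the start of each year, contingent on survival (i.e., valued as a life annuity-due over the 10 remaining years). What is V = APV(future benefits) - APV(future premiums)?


v = 1/(1+i) = 0.952381
APV(future benefits) per unit = sum_{k=0}^{9} k_p_x * q * v^(k+1) = 0.234742
APV(future benefits) = 138473 * 0.234742 = 32505.4128
Life annuity-due factor ä_{x:10} = sum_{k=0}^{9} k_p_x * v^k = 7.042256
APV(future premiums) = 4012 * 7.042256 = 28253.5331
V = 32505.4128 - 28253.5331
= 4251.8797


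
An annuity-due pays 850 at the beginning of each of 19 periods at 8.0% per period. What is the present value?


PV_due = PMT * (1-(1+i)^(-n))/i * (1+i)
PV_immediate = 8163.0593
PV_due = 8163.0593 * 1.08
= 8816.1041


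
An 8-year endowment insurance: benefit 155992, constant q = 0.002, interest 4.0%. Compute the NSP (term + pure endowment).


Term component = 2086.7223
Pure endowment = 8_p_x * v^8 * benefit = 0.984112 * 0.73069 * 155992 = 112170.8323
NSP = 114257.5545


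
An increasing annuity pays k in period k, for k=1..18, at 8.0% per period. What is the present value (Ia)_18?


(Ia)_n = sum_{k=1}^{n} k * v^k, v = 1/(1+i)
v = 0.925926
Sum computed term by term:
(Ia)_18 = 70.2144


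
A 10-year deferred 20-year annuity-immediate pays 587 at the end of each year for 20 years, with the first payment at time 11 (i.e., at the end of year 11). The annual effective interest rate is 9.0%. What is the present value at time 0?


PV at time 10 of the 20-year annuity-immediate:
a_n = 587 * (1-(1+0.09)^(-20))/0.09 = 5358.4563
Discount back 10 years to time 0:
PV = 5358.4563 * (1+0.09)^(-10)
= 5358.4563 * 0.422411
= 2263.4699


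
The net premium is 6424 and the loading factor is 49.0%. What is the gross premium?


Gross = net * (1 + loading)
= 6424 * (1 + 0.49)
= 6424 * 1.49
= 9571.76


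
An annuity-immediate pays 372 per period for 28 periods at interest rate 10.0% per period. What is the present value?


PV = PMT * (1 - (1+i)^(-n)) / i
= 372 * (1 - (1+0.1)^(-28)) / 0.1
= 372 * (1 - 0.069343) / 0.1
= 372 * 9.306567
= 3462.0427


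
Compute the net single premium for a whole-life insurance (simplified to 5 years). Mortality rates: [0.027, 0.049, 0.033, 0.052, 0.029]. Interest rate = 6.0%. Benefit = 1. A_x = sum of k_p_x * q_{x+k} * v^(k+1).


v = 0.943396
Year 0: k_p_x=1.0, q=0.027, term=0.025472
Year 1: k_p_x=0.973, q=0.049, term=0.042432
Year 2: k_p_x=0.925323, q=0.033, term=0.025638
Year 3: k_p_x=0.894787, q=0.052, term=0.036855
Year 4: k_p_x=0.848258, q=0.029, term=0.018382
A_x = 0.1488


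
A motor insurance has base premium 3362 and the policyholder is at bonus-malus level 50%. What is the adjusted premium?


adjusted = base * BM_level / 100
= 3362 * 50 / 100
= 3362 * 0.5
= 1681.0


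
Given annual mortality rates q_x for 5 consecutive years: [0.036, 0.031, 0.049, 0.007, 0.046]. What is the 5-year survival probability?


p_k = 1 - q_k for each year
Survival = product of (1 - q_k)
= 0.964 * 0.969 * 0.951 * 0.993 * 0.954
= 0.8415


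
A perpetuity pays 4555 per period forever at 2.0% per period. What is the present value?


PV = PMT / i
= 4555 / 0.02
= 227750.0


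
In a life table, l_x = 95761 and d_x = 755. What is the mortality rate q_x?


q_x = d_x / l_x
= 755 / 95761
= 0.0079


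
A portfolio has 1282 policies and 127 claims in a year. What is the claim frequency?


frequency = claims / policies
= 127 / 1282
= 0.0991


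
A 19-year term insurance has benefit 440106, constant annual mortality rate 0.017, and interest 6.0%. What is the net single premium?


NSP = benefit * sum_{k=0}^{n-1} k_p_x * q * v^(k+1)
With constant q=0.017, v=0.943396
Sum = 0.168097
NSP = 440106 * 0.168097
= 73980.5239


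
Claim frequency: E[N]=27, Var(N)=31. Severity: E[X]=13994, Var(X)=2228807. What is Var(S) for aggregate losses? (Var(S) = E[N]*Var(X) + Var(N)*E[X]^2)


Var(S) = E[N]*Var(X) + Var(N)*E[X]^2
= 27*2228807 + 31*13994^2
= 60177789 + 6070793116
= 6.1310e+09


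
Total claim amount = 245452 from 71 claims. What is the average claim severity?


severity = total / number
= 245452 / 71
= 3457.0704


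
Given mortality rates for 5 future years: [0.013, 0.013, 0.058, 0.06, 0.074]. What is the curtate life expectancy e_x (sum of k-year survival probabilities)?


e_x = sum_{k=1}^{n} k_p_x
k_p_x values:
  1_p_x = 0.987
  2_p_x = 0.974169
  3_p_x = 0.917667
  4_p_x = 0.862607
  5_p_x = 0.798774
e_x = 4.5402


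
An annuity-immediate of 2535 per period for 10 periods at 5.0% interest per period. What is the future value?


FV = PMT * ((1+i)^n - 1) / i
= 2535 * ((1.05)^10 - 1) / 0.05
= 2535 * (1.628895 - 1) / 0.05
= 31884.9576


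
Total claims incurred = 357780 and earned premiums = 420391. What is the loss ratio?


Loss ratio = claims / premiums
= 357780 / 420391
= 0.8511


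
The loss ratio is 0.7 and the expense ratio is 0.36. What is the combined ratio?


Combined ratio = loss ratio + expense ratio
= 0.7 + 0.36
= 1.06


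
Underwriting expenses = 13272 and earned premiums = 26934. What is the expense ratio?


Expense ratio = expenses / premiums
= 13272 / 26934
= 0.4928
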